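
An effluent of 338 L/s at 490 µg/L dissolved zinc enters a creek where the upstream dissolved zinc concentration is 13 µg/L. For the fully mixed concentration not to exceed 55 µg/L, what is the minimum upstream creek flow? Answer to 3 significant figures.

3500 L/s

Set C_mix = 55: (Q·13.00 + 338.0·490.0) / (Q + 338.0) = 55
→ Q = 338.0·(490.0 − 55)/(55 − 13.00) = 3501 L/s.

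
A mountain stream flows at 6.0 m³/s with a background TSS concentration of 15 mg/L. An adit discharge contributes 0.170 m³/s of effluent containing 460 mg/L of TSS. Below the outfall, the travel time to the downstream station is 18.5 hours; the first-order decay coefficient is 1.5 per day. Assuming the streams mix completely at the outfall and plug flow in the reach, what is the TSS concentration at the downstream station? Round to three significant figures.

After mixing, C = (6.000·15.00 + 0.1700·460.0) / 6.170 = 168.2/6.170 = 27.26 mg/L.
Decay over the reach: 27.26·exp(−kt) = 27.26·0.3147 = 8.578 mg/L.

8.58 mg/L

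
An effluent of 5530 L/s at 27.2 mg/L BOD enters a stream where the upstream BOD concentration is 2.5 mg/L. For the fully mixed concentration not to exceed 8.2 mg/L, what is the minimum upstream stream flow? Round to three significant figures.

Set C_mix = 8.2: (Q·2.500 + 5530·27.20) / (Q + 5530) = 8.2
→ Q = 5530·(27.20 − 8.2)/(8.2 − 2.500) = 18430 L/s.

18400 L/s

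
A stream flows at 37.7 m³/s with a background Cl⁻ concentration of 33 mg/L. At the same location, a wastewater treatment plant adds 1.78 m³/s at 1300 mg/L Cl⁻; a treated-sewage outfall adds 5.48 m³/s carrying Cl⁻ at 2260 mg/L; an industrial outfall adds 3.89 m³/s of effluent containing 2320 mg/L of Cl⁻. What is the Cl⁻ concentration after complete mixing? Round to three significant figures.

Conservation of mass: C = (37.70·33.00 + 1.780·1300 + 5.480·2260 + 3.890·2320) / 48.85 = 24970/48.85 = 511.1 mg/L.

511 mg/L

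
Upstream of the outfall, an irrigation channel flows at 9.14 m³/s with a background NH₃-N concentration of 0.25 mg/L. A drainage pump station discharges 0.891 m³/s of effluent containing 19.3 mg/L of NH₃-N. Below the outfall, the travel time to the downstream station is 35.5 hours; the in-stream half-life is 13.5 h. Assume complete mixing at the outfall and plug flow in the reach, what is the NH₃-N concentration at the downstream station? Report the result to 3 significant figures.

Mass balance: C = (9.140·0.2500 + 0.8910·19.30) / 10.03 = 19.48/10.03 = 1.942 mg/L.
Half-life 13.5 h → k = ln 2 / 13.5 = 0.05134 h⁻¹ = 1.232 d⁻¹.
First-order decay: C = 1.942·exp(−k·t) = 1.942·0.1616 = 0.3138 mg/L.

0.314 mg/L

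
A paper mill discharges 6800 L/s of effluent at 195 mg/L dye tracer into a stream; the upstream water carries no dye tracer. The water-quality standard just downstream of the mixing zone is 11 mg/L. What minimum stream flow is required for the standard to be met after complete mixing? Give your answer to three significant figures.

Set C_mix = 11: (Q·0 + 6800·195.0) / (Q + 6800) = 11
→ Q = 6800·(195.0 − 11)/(11 − 0) = 113700 L/s.

114000 L/s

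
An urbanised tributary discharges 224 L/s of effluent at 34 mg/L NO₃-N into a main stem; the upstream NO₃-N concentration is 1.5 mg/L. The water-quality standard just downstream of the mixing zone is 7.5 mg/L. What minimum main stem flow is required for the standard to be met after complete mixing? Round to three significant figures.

989 L/s

Set C_mix = 7.5: (Q·1.500 + 224.0·34.00) / (Q + 224.0) = 7.5
→ Q = 224.0·(34.00 − 7.5)/(7.5 − 1.500) = 989.3 L/s.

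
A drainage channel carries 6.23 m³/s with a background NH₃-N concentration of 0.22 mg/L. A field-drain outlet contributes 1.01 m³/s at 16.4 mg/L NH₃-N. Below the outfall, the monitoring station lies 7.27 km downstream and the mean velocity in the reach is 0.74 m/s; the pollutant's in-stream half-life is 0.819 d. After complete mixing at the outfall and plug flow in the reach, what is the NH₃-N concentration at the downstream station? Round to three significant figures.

After mixing, C = (6.230·0.2200 + 1.010·16.40) / 7.240 = 17.93/7.240 = 2.477 mg/L.
Travel time t = 7.27·1000 / 0.74 = 9824 s = 2.729 h.
Half-life 0.819 d → k = ln 2 / 0.819 = 0.8463 d⁻¹.
First-order decay: C = 2.477·exp(−k·t) = 2.477·0.9083 = 2.250 mg/L.

2.25 mg/L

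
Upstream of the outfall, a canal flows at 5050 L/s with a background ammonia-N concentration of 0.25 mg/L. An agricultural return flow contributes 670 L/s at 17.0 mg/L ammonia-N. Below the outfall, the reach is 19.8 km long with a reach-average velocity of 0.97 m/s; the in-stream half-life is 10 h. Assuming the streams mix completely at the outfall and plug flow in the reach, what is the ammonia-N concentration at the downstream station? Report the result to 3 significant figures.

Conservation of mass: C = (5050·0.2500 + 670.0·17.00) / 5720 = 12650/5720 = 2.212 mg/L.
Travel time t = 19.8·1000 / 0.97 = 20410 s = 5.670 h.
Half-life 10 h → k = ln 2 / 10 = 0.06931 h⁻¹ = 1.664 d⁻¹.
First-order decay: C = 2.212·exp(−k·t) = 2.212·0.6750 = 1.493 mg/L.

1.49 mg/L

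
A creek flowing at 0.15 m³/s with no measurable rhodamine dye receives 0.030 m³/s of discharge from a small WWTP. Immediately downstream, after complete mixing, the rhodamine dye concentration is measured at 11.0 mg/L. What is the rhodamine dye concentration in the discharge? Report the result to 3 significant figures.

Mass balance: 0.1500·0 + 0.03000·Cₑ = 0.1800·11.00
→ Cₑ = (0.1800·11.00 − 0.1500·0) / 0.03000 = 66.00 mg/L.

66.0 mg/L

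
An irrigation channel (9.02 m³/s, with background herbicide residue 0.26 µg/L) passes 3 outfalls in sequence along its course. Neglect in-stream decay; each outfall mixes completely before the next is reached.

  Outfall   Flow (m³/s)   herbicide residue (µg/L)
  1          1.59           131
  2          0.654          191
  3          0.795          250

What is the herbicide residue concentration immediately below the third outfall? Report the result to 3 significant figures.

44.3 µg/L

After outfall 1: Q = 9.020 + 1.590 = 10.61 m³/s; C = (9.020·0.2600 + 1.590·131.0)/10.61 = 19.85 µg/L.
After outfall 2: Q = 10.61 + 0.6540 = 11.26 m³/s; C = (10.61·19.85 + 0.6540·191.0)/11.26 = 29.79 µg/L.
After outfall 3: Q = 11.26 + 0.7950 = 12.06 m³/s; C = (11.26·29.79 + 0.7950·250.0)/12.06 = 44.31 µg/L.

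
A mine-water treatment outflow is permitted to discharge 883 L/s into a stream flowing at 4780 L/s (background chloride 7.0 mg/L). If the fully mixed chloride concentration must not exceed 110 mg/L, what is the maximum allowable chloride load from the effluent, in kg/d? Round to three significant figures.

Mass balance at the limit: 4780·7.000 + 883.0·Cₑ = 5663·110 → Cₑ = 667.6 mg/L.
883.0 L/s = 0.8830 m³/s. Load = 0.8830 m³/s × 667.6 g/m³ × 86 400 s/d = 50930 kg/d.

50900 kg/d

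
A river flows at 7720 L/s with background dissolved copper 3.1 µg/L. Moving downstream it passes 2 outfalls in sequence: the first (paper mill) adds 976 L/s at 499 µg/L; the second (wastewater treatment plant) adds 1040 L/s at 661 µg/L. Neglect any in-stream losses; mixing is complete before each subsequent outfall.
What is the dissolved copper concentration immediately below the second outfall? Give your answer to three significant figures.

Below outfall 1: Q → 8696 L/s, C = (7720·3.100 + 976.0·499.0)/8696 = 58.76 µg/L.
Below outfall 2: Q → 9736 L/s, C = (8696·58.76 + 1040·661.0)/9736 = 123.1 µg/L.

123 µg/L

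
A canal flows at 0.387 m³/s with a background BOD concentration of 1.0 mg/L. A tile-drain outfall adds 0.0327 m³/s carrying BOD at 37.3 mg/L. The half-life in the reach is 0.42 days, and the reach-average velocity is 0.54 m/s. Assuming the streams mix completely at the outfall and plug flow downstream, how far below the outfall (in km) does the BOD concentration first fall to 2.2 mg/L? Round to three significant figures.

Mass balance: C = (0.3870·1.000 + 0.03270·37.30) / 0.4197 = 1.607/0.4197 = 3.828 mg/L.
Half-life 0.42 d → k = ln 2 / 0.42 = 1.650 d⁻¹.
Set 3.828·exp(−k·t) = 2.2 → t = ln(3.828/2.2)/k = 29000 s = 8.056 h.
Distance = v·t = 0.54·29000 = 15660 m = 15.66 km.

15.7 km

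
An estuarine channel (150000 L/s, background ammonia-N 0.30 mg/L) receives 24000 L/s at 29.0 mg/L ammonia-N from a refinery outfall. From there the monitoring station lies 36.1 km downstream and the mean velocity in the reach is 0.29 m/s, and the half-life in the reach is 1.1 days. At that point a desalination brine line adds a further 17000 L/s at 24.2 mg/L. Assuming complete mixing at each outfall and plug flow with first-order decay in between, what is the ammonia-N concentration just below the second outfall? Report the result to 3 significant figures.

3.72 mg/L

Conservation of mass: C = (150000·0.3000 + 24000·29.00) / 174000 = 741000/174000 = 4.259 mg/L; combined flow 174000 L/s.
Travel time t = 36.1·1000 / 0.29 = 124500 s = 34.58 h.
Half-life 1.1 d → k = ln 2 / 1.1 = 0.6301 d⁻¹.
Decay over the reach: 4.259·exp(−kt) = 4.259·0.4034 = 1.718 mg/L.
At the second outfall, C = (174000·1.718 + 17000·24.20) / (174000 + 17000) = 3.719 mg/L.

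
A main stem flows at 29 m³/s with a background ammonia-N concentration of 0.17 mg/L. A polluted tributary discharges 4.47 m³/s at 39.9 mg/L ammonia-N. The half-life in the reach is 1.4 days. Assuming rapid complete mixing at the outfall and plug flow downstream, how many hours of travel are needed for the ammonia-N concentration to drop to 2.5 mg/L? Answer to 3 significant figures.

Mixed concentration C = ΣQC/ΣQ = (29.00·0.1700 + 4.470·39.90) / 33.47 = 183.3/33.47 = 5.476 mg/L.
Half-life 1.4 d → k = ln 2 / 1.4 = 0.4951 d⁻¹.
5.476·exp(−k·t) = 2.5 → t = ln(5.476/2.5)/k = 136800 s = 38.01 h.

38.0 h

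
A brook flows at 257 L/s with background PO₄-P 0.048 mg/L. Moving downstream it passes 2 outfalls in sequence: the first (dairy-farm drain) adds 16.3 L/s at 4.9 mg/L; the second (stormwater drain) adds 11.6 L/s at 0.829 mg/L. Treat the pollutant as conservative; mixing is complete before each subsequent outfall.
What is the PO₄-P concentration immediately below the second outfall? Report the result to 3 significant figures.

0.357 mg/L

After outfall 1: Q = 257.0 + 16.30 = 273.3 L/s; C = (257.0·0.04800 + 16.30·4.900)/273.3 = 0.3374 mg/L.
After outfall 2: Q = 273.3 + 11.60 = 284.9 L/s; C = (273.3·0.3374 + 11.60·0.8290)/284.9 = 0.3574 mg/L.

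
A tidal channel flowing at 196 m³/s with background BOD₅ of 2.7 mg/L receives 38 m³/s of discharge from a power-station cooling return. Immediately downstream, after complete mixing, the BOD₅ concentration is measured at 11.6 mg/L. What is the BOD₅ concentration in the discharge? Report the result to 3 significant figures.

Mass balance: 196.0·2.700 + 38.00·Cₑ = 234.0·11.60
→ Cₑ = (234.0·11.60 − 196.0·2.700) / 38.00 = 57.51 mg/L.

57.5 mg/L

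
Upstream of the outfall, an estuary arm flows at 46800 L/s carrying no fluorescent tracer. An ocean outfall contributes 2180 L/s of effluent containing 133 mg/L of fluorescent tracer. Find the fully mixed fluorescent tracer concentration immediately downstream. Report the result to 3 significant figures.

5.92 mg/L

Conservation of mass: C = (46800·0 + 2180·133.0) / 48980 = 289900/48980 = 5.920 mg/L.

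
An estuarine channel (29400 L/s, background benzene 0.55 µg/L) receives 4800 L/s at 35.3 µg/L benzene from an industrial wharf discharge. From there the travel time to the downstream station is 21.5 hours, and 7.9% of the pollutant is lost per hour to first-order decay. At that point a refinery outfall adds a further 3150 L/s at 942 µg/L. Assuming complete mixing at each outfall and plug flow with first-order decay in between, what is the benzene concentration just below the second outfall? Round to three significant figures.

After mixing, C = (29400·0.5500 + 4800·35.30) / 34200 = 185600/34200 = 5.427 µg/L; combined flow 34200 L/s.
7.9%/h lost → k = −ln(1 − 0.079) = 0.08230 h⁻¹.
Decay over the reach: 5.427·exp(−kt) = 5.427·0.1704 = 0.9250 µg/L.
At the second outfall, C = (34200·0.9250 + 3150·942.0) / (34200 + 3150) = 80.29 µg/L.

80.3 µg/L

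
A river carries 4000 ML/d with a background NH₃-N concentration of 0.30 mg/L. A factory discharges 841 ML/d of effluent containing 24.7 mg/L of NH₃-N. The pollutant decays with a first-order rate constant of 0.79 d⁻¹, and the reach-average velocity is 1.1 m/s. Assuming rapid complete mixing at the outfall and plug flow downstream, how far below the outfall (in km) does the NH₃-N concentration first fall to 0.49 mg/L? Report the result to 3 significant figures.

268 km

Mixed concentration C = ΣQC/ΣQ = (4000·0.3000 + 841.0·24.70) / 4841 = 21970/4841 = 4.539 mg/L.
Set 4.539·exp(−k·t) = 0.49 → t = ln(4.539/0.49)/k = 243500 s = 67.63 h.
Distance = v·t = 1.1·243500 = 267800 m = 267.8 km.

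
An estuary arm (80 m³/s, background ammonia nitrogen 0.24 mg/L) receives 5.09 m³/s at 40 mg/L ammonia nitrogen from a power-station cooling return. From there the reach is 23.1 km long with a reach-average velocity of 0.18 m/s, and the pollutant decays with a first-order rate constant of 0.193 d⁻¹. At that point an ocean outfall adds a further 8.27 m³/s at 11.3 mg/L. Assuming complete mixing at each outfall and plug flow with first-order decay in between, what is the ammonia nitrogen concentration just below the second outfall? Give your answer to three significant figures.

2.79 mg/L

After mixing, C = (80.00·0.2400 + 5.090·40.00) / 85.09 = 222.8/85.09 = 2.618 mg/L; combined flow 85.09 m³/s.
Travel time t = 23.1·1000 / 0.18 = 128300 s = 35.65 h.
After decay, C = 2.618 × e^(−kt) = 2.618 × 0.7508 = 1.966 mg/L.
At the second outfall, C = (85.09·1.966 + 8.270·11.30) / (85.09 + 8.270) = 2.793 mg/L.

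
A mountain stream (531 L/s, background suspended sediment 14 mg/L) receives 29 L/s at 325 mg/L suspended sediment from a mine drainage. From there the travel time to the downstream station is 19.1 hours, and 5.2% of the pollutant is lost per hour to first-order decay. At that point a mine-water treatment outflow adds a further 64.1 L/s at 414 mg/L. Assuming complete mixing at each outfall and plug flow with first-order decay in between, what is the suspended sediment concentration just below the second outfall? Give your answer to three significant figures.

52.3 mg/L

Conservation of mass: C = (531.0·14.00 + 29.00·325.0) / 560.0 = 16860/560.0 = 30.11 mg/L; combined flow 560.0 L/s.
5.2%/h lost → k = −ln(1 − 0.052) = 0.05340 h⁻¹.
First-order decay: C = 30.11·exp(−k·t) = 30.11·0.3606 = 10.86 mg/L.
Second outfall: C = (560.0·10.86 + 64.10·414.0)/624.1 = 52.26 mg/L.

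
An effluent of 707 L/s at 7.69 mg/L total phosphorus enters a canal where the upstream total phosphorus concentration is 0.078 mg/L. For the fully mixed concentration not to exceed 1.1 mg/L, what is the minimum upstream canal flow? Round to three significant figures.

Set C_mix = 1.1: (Q·0.07800 + 707.0·7.690) / (Q + 707.0) = 1.1
→ Q = 707.0·(7.690 − 1.1)/(1.1 − 0.07800) = 4559 L/s.

4560 L/s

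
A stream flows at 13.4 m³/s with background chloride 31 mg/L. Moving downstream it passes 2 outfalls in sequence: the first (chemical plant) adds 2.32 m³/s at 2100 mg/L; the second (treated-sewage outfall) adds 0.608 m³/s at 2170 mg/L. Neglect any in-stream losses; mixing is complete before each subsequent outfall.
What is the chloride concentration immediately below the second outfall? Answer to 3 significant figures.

Below outfall 1: Q → 15.72 m³/s, C = (13.40·31.00 + 2.320·2100)/15.72 = 336.3 mg/L.
Below outfall 2: Q → 16.33 m³/s, C = (15.72·336.3 + 0.6080·2170)/16.33 = 404.6 mg/L.

405 mg/L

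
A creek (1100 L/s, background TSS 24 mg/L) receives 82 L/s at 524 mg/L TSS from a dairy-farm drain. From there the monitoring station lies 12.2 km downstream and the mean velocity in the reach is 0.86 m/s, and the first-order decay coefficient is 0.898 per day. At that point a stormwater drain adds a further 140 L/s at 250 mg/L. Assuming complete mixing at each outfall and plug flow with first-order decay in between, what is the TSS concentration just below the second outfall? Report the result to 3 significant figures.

71.8 mg/L

Flow-weighted average: C = (1100·24.00 + 82.00·524.0) / 1182 = 69370/1182 = 58.69 mg/L; combined flow 1182 L/s.
Travel time t = 12.2·1000 / 0.86 = 14190 s = 3.941 h.
Applying C = C₀e^(−kt): 58.69 × 0.8629 = 50.64 mg/L.
At the second outfall, C = (1182·50.64 + 140.0·250.0) / (1182 + 140.0) = 71.75 mg/L.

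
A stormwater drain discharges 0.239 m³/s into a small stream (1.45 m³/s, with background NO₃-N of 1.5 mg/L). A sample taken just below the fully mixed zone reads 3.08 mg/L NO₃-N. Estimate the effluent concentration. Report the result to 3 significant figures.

12.7 mg/L

Mass balance: 1.450·1.500 + 0.2390·Cₑ = 1.689·3.080
→ Cₑ = (1.689·3.080 − 1.450·1.500) / 0.2390 = 12.67 mg/L.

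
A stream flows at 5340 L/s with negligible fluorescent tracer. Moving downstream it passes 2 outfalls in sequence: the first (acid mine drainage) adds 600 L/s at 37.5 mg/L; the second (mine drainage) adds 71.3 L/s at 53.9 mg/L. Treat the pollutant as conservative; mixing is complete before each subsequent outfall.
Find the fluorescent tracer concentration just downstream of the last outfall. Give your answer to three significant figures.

Below outfall 1: Q → 5940 L/s, C = (5340·0 + 600.0·37.50)/5940 = 3.788 mg/L.
Below outfall 2: Q → 6011 L/s, C = (5940·3.788 + 71.30·53.90)/6011 = 4.382 mg/L.

4.38 mg/L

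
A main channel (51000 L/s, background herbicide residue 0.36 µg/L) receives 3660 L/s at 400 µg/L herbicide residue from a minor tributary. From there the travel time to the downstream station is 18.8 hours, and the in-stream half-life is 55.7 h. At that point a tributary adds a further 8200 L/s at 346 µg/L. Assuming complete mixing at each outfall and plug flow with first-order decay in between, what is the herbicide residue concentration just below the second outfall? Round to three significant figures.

63.8 µg/L

Mixed concentration C = ΣQC/ΣQ = (51000·0.3600 + 3660·400.0) / 54660 = 1482000/54660 = 27.12 µg/L; combined flow 54660 L/s.
Half-life 55.7 h → k = ln 2 / 55.7 = 0.01244 h⁻¹ = 0.2987 d⁻¹.
First-order decay: C = 27.12·exp(−k·t) = 27.12·0.7914 = 21.46 µg/L.
Second outfall: C = (54660·21.46 + 8200·346.0)/62860 = 63.80 µg/L.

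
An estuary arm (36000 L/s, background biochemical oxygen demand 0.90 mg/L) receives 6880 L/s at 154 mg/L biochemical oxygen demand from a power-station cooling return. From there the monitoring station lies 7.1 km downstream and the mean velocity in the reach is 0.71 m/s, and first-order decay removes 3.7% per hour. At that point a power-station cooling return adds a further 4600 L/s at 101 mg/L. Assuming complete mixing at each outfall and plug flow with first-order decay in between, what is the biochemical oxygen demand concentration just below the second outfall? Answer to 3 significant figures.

30.5 mg/L

Mass balance: C = (36000·0.9000 + 6880·154.0) / 42880 = 1092000/42880 = 25.46 mg/L; combined flow 42880 L/s.
Travel time t = 7.1·1000 / 0.71 = 10000 s = 2.778 h.
3.7%/h lost → k = −ln(1 − 0.037) = 0.03770 h⁻¹.
Applying C = C₀e^(−kt): 25.46 × 0.9006 = 22.93 mg/L.
At the second outfall, C = (42880·22.93 + 4600·101.0) / (42880 + 4600) = 30.50 mg/L.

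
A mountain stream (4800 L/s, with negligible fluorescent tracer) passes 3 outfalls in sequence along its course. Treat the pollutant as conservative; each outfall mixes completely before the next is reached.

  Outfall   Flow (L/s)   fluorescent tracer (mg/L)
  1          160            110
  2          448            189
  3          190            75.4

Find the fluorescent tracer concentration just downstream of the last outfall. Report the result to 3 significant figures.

Below outfall 1: Q → 4960 L/s, C = (4800·0 + 160.0·110.0)/4960 = 3.548 mg/L.
Below outfall 2: Q → 5408 L/s, C = (4960·3.548 + 448.0·189.0)/5408 = 18.91 mg/L.
Below outfall 3: Q → 5598 L/s, C = (5408·18.91 + 190.0·75.40)/5598 = 20.83 mg/L.

20.8 mg/L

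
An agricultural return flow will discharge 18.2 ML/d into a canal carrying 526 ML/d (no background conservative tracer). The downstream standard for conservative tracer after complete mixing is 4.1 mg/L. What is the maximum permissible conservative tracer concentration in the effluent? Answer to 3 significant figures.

123 mg/L

At the limit, (Qr·Cr + Qe·Cₑ)/(Qr + Qe) = 4.1:
Cₑ = (544.2·4.1 − 526.0·0) / 18.20 = 122.6 mg/L.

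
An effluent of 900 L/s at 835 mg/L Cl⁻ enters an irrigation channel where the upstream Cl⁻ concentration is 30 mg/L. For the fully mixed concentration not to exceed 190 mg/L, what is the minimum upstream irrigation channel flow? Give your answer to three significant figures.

3630 L/s

Set C_mix = 190: (Q·30.00 + 900.0·835.0) / (Q + 900.0) = 190
→ Q = 900.0·(835.0 − 190)/(190 − 30.00) = 3628 L/s.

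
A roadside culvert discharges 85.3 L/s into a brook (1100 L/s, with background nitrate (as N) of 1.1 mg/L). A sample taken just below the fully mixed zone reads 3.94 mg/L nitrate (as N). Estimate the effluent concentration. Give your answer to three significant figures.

40.6 mg/L

Mass balance: 1100·1.100 + 85.30·Cₑ = 1185·3.940
→ Cₑ = (1185·3.940 − 1100·1.100) / 85.30 = 40.56 mg/L.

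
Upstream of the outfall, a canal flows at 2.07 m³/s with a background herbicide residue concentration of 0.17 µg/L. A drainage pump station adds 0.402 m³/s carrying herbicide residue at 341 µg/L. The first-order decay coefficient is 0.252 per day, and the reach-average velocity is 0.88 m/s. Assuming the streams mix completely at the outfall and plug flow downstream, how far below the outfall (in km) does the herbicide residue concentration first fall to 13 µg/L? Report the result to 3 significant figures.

After mixing, C = (2.070·0.1700 + 0.4020·341.0) / 2.472 = 137.4/2.472 = 55.60 µg/L.
Set 55.60·exp(−k·t) = 13 → t = ln(55.60/13)/k = 498200 s = 138.4 h.
Distance = v·t = 0.88·498200 = 438400 m = 438.4 km.

438 km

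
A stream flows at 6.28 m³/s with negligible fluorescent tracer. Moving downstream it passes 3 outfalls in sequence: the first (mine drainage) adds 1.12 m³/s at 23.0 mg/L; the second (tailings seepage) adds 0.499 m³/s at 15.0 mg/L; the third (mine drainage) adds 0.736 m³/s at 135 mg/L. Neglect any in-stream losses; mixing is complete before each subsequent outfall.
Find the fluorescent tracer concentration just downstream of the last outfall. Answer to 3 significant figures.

15.4 mg/L

Below outfall 1: Q → 7.400 m³/s, C = (6.280·0 + 1.120·23.00)/7.400 = 3.481 mg/L.
Below outfall 2: Q → 7.899 m³/s, C = (7.400·3.481 + 0.4990·15.00)/7.899 = 4.209 mg/L.
Below outfall 3: Q → 8.635 m³/s, C = (7.899·4.209 + 0.7360·135.0)/8.635 = 15.36 mg/L.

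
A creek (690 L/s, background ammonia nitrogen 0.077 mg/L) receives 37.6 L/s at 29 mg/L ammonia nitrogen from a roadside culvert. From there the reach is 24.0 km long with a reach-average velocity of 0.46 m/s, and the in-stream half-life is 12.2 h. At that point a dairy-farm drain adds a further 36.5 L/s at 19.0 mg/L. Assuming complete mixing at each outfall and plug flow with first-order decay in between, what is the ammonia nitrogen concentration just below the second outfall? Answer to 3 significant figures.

Flow-weighted average: C = (690.0·0.07700 + 37.60·29.00) / 727.6 = 1144/727.6 = 1.572 mg/L; combined flow 727.6 L/s.
Travel time t = 24.0·1000 / 0.46 = 52170 s = 14.49 h.
Half-life 12.2 h → k = ln 2 / 12.2 = 0.05682 h⁻¹ = 1.364 d⁻¹.
Applying C = C₀e^(−kt): 1.572 × 0.4389 = 0.6898 mg/L.
At the second outfall, C = (727.6·0.6898 + 36.50·19.00) / (727.6 + 36.50) = 1.564 mg/L.

1.56 mg/L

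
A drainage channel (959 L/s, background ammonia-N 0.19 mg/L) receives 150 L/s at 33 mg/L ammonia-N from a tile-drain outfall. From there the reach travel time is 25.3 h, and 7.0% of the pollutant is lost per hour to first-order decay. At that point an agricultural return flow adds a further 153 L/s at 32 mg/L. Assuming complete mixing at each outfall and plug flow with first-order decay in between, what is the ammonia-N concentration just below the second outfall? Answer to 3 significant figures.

4.53 mg/L

Conservation of mass: C = (959.0·0.1900 + 150.0·33.00) / 1109 = 5132/1109 = 4.628 mg/L; combined flow 1109 L/s.
7.0%/h lost → k = −ln(1 − 0.07) = 0.07257 h⁻¹.
After decay, C = 4.628 × e^(−kt) = 4.628 × 0.1594 = 0.7379 mg/L.
Second outfall: C = (1109·0.7379 + 153.0·32.00)/1262 = 4.528 mg/L.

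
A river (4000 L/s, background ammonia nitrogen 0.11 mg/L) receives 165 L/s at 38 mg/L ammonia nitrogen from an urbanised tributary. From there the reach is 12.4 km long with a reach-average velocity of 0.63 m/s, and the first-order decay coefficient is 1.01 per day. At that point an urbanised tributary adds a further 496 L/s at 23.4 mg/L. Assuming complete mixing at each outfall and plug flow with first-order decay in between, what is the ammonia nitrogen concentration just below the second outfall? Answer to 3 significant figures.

Flow-weighted average: C = (4000·0.1100 + 165.0·38.00) / 4165 = 6710/4165 = 1.611 mg/L; combined flow 4165 L/s.
Travel time t = 12.4·1000 / 0.63 = 19680 s = 5.467 h.
After decay, C = 1.611 × e^(−kt) = 1.611 × 0.7945 = 1.280 mg/L.
Second outfall: C = (4165·1.280 + 496.0·23.40)/4661 = 3.634 mg/L.

3.63 mg/L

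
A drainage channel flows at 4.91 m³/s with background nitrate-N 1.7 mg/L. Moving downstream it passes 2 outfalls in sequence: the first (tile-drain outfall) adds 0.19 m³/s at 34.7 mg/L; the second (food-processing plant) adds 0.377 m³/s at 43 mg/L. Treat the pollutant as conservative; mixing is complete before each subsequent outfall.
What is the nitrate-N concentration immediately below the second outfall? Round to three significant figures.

Below outfall 1: Q → 5.100 m³/s, C = (4.910·1.700 + 0.1900·34.70)/5.100 = 2.929 mg/L.
Below outfall 2: Q → 5.477 m³/s, C = (5.100·2.929 + 0.3770·43.00)/5.477 = 5.688 mg/L.

5.69 mg/L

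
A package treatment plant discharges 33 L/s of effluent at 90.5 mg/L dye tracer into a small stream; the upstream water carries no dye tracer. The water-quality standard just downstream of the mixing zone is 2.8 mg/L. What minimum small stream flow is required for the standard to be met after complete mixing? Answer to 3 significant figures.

Set C_mix = 2.8: (Q·0 + 33.00·90.50) / (Q + 33.00) = 2.8
→ Q = 33.00·(90.50 − 2.8)/(2.8 − 0) = 1034 L/s.

1030 L/s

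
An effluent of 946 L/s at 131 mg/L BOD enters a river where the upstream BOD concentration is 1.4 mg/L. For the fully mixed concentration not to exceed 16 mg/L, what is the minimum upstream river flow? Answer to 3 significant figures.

Set C_mix = 16: (Q·1.400 + 946.0·131.0) / (Q + 946.0) = 16
→ Q = 946.0·(131.0 − 16)/(16 − 1.400) = 7451 L/s.

7450 L/s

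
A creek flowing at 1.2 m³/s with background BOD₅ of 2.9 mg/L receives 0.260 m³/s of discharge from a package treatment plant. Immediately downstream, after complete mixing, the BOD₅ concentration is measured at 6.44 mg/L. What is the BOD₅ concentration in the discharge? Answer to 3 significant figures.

Mass balance: 1.200·2.900 + 0.2600·Cₑ = 1.460·6.440
→ Cₑ = (1.460·6.440 − 1.200·2.900) / 0.2600 = 22.78 mg/L.

22.8 mg/L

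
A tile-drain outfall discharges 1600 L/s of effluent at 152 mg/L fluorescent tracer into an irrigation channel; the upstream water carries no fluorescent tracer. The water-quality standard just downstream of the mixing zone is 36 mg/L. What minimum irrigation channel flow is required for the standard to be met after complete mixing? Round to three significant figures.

Set C_mix = 36: (Q·0 + 1600·152.0) / (Q + 1600) = 36
→ Q = 1600·(152.0 − 36)/(36 − 0) = 5156 L/s.

5160 L/s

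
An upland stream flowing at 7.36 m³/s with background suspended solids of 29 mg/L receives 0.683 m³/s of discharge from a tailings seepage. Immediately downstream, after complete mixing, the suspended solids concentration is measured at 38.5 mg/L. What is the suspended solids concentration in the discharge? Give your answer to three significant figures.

Mass balance: 7.360·29.00 + 0.6830·Cₑ = 8.043·38.50
→ Cₑ = (8.043·38.50 − 7.360·29.00) / 0.6830 = 140.9 mg/L.

141 mg/L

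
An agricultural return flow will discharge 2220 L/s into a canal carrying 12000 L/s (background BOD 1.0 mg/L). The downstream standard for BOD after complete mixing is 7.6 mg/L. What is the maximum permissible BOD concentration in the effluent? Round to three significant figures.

At the limit, (Qr·Cr + Qe·Cₑ)/(Qr + Qe) = 7.6:
Cₑ = (14220·7.6 − 12000·1.000) / 2220 = 43.28 mg/L.

43.3 mg/L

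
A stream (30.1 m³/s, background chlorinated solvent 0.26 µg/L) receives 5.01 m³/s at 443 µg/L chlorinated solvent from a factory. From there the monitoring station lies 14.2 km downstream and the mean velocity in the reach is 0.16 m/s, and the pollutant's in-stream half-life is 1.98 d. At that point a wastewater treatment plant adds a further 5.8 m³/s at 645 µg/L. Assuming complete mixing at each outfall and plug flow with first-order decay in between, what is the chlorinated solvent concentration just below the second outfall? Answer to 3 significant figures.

Conservation of mass: C = (30.10·0.2600 + 5.010·443.0) / 35.11 = 2227/35.11 = 63.44 µg/L; combined flow 35.11 m³/s.
Travel time t = 14.2·1000 / 0.16 = 88750 s = 24.65 h.
Half-life 1.98 d → k = ln 2 / 1.98 = 0.3501 d⁻¹.
Decay over the reach: 63.44·exp(−kt) = 63.44·0.6980 = 44.28 µg/L.
Second outfall: C = (35.11·44.28 + 5.800·645.0)/40.91 = 129.4 µg/L.

129 µg/L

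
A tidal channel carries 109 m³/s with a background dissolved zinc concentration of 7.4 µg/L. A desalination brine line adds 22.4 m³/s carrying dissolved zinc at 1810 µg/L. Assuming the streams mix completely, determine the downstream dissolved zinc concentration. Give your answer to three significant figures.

Mass balance: C = (109.0·7.400 + 22.40·1810) / 131.4 = 41350/131.4 = 314.7 µg/L.

315 µg/L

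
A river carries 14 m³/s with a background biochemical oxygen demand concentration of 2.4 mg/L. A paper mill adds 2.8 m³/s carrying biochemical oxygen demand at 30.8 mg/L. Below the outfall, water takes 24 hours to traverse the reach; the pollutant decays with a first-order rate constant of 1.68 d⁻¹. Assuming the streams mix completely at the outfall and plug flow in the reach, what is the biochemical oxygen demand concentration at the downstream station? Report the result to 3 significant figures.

1.33 mg/L

After mixing, C = (14.00·2.400 + 2.800·30.80) / 16.80 = 119.8/16.80 = 7.133 mg/L.
First-order decay: C = 7.133·exp(−k·t) = 7.133·0.1864 = 1.329 mg/L.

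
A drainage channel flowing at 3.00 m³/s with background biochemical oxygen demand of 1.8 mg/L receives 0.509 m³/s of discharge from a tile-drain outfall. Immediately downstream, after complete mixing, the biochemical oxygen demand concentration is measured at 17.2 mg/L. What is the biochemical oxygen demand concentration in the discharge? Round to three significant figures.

Mass balance: 3.000·1.800 + 0.5090·Cₑ = 3.509·17.20
→ Cₑ = (3.509·17.20 − 3.000·1.800) / 0.5090 = 108.0 mg/L.

108 mg/L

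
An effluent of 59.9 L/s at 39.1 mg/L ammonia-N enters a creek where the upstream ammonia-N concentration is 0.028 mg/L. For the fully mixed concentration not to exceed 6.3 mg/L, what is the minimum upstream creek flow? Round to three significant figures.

313 L/s

Set C_mix = 6.3: (Q·0.02800 + 59.90·39.10) / (Q + 59.90) = 6.3
→ Q = 59.90·(39.10 − 6.3)/(6.3 − 0.02800) = 313.3 L/s.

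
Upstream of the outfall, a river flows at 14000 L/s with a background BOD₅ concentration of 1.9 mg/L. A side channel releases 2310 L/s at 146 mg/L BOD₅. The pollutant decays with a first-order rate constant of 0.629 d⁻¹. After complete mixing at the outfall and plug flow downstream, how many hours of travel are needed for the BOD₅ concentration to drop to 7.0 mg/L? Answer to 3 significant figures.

44.2 h

Flow-weighted average: C = (14000·1.900 + 2310·146.0) / 16310 = 363900/16310 = 22.31 mg/L.
22.31·exp(−k·t) = 7.0 → t = ln(22.31/7.0)/k = 159200 s = 44.23 h.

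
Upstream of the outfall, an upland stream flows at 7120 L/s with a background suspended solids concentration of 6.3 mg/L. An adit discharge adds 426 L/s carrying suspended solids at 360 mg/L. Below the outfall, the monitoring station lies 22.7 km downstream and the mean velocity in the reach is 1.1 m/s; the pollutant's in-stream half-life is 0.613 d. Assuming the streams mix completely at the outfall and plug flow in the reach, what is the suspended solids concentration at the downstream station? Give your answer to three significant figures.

20.1 mg/L

Mass balance: C = (7120·6.300 + 426.0·360.0) / 7546 = 198200/7546 = 26.27 mg/L.
Travel time t = 22.7·1000 / 1.1 = 20640 s = 5.732 h.
Half-life 0.613 d → k = ln 2 / 0.613 = 1.131 d⁻¹.
After decay, C = 26.27 × e^(−kt) = 26.27 × 0.7633 = 20.05 mg/L.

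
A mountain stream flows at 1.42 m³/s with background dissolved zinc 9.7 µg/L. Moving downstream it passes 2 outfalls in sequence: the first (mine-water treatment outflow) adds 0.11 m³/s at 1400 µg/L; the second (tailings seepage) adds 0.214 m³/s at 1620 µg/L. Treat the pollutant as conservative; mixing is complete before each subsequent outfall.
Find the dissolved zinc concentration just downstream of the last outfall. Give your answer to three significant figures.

295 µg/L

Below outfall 1: Q → 1.530 m³/s, C = (1.420·9.700 + 0.1100·1400)/1.530 = 109.7 µg/L.
Below outfall 2: Q → 1.744 m³/s, C = (1.530·109.7 + 0.2140·1620)/1.744 = 295.0 µg/L.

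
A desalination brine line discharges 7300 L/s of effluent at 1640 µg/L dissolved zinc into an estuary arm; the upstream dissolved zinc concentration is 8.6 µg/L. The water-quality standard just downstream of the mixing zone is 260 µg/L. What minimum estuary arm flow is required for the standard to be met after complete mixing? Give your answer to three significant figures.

40100 L/s

Set C_mix = 260: (Q·8.600 + 7300·1640) / (Q + 7300) = 260
→ Q = 7300·(1640 − 260)/(260 − 8.600) = 40070 L/s.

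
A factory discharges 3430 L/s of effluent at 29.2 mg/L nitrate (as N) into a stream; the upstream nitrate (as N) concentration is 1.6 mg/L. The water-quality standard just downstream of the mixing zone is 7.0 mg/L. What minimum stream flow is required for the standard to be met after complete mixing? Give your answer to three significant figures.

14100 L/s

Set C_mix = 7.0: (Q·1.600 + 3430·29.20) / (Q + 3430) = 7.0
→ Q = 3430·(29.20 − 7.0)/(7.0 − 1.600) = 14100 L/s.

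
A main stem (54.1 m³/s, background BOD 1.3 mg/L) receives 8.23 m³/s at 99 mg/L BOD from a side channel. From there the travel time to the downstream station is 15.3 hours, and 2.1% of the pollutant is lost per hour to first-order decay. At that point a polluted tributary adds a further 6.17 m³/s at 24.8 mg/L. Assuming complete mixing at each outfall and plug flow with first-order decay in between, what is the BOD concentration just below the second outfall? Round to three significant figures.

Flow-weighted average: C = (54.10·1.300 + 8.230·99.00) / 62.33 = 885.1/62.33 = 14.20 mg/L; combined flow 62.33 m³/s.
2.1%/h lost → k = −ln(1 − 0.021) = 0.02122 h⁻¹.
After decay, C = 14.20 × e^(−kt) = 14.20 × 0.7227 = 10.26 mg/L.
Second outfall: C = (62.33·10.26 + 6.170·24.80)/68.50 = 11.57 mg/L.

11.6 mg/L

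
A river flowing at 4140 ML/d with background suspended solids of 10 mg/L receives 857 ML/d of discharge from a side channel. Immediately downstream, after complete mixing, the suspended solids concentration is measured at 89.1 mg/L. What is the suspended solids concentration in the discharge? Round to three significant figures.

Mass balance: 4140·10.00 + 857.0·Cₑ = 4997·89.10
→ Cₑ = (4997·89.10 − 4140·10.00) / 857.0 = 471.2 mg/L.

471 mg/L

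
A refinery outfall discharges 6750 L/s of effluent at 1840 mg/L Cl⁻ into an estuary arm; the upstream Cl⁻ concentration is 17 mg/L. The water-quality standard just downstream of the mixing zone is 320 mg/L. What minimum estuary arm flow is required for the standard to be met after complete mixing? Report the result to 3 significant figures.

Set C_mix = 320: (Q·17.00 + 6750·1840) / (Q + 6750) = 320
→ Q = 6750·(1840 − 320)/(320 − 17.00) = 33860 L/s.

33900 L/s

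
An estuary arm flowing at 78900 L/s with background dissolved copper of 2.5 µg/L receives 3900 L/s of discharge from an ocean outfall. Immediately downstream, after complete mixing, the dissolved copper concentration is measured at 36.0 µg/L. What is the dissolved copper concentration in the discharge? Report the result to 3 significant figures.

Mass balance: 78900·2.500 + 3900·Cₑ = 82800·36.00
→ Cₑ = (82800·36.00 − 78900·2.500) / 3900 = 713.7 µg/L.

714 µg/L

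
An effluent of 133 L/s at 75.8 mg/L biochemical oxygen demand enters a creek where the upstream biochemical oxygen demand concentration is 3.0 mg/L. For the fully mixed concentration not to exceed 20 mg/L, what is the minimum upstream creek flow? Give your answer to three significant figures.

Set C_mix = 20: (Q·3.000 + 133.0·75.80) / (Q + 133.0) = 20
→ Q = 133.0·(75.80 − 20)/(20 − 3.000) = 436.6 L/s.

437 L/s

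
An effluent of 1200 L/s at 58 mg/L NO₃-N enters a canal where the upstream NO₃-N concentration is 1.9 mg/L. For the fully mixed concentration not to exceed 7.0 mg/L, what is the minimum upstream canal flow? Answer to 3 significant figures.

Set C_mix = 7.0: (Q·1.900 + 1200·58.00) / (Q + 1200) = 7.0
→ Q = 1200·(58.00 − 7.0)/(7.0 − 1.900) = 12000 L/s.

12000 L/s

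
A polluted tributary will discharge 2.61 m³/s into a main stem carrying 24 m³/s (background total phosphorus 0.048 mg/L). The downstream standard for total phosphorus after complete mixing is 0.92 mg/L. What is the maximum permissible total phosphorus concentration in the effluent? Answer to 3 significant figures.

At the limit, (Qr·Cr + Qe·Cₑ)/(Qr + Qe) = 0.92:
Cₑ = (26.61·0.92 − 24.00·0.04800) / 2.610 = 8.938 mg/L.

8.94 mg/L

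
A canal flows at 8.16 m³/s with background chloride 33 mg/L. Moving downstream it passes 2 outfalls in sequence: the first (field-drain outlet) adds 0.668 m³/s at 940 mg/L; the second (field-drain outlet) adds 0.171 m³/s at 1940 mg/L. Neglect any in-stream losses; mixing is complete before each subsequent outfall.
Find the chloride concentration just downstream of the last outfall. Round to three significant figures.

137 mg/L

After outfall 1: Q = 8.160 + 0.6680 = 8.828 m³/s; C = (8.160·33.00 + 0.6680·940.0)/8.828 = 101.6 mg/L.
After outfall 2: Q = 8.828 + 0.1710 = 8.999 m³/s; C = (8.828·101.6 + 0.1710·1940)/8.999 = 136.6 mg/L.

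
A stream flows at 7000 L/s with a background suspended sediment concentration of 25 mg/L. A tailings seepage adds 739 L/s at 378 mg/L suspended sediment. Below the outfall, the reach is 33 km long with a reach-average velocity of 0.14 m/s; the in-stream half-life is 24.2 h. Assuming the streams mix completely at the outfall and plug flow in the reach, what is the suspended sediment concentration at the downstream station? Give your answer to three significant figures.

After mixing, C = (7000·25.00 + 739.0·378.0) / 7739 = 454300/7739 = 58.71 mg/L.
Travel time t = 33·1000 / 0.14 = 235700 s = 65.48 h.
Half-life 24.2 h → k = ln 2 / 24.2 = 0.02864 h⁻¹ = 0.6874 d⁻¹.
After decay, C = 58.71 × e^(−kt) = 58.71 × 0.1533 = 9.000 mg/L.

9.00 mg/L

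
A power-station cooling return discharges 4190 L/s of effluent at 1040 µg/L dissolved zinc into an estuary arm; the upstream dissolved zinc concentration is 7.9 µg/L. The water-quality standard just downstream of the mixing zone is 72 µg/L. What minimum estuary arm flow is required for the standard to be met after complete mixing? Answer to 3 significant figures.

63300 L/s

Set C_mix = 72: (Q·7.900 + 4190·1040) / (Q + 4190) = 72
→ Q = 4190·(1040 − 72)/(72 − 7.900) = 63270 L/s.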